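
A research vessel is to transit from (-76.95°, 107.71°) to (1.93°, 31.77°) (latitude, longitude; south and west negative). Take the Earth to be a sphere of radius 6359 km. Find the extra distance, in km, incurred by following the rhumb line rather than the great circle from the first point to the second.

369 km

Great circle: cos σ = sin φ₁ sin φ₂ + cos φ₁ cos φ₂ cos Δλ,  σ = 1.5488 rad → d_gc = 9848.7 km
Rhumb line: Δψ = +2.2019, q = Δφ/Δψ = 0.6252, d_rh = R√(Δφ²+q²Δλ²) = 10218.1 km
Excess = 10218.1 − 9848.7 = 369.4 ≈ 369 km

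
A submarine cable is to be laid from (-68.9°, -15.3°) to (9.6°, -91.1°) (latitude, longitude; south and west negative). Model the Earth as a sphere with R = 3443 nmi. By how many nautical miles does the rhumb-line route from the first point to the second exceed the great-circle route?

156 nmi

Great circle: cos σ = sin φ₁ sin φ₂ + cos φ₁ cos φ₂ cos Δλ,  σ = 1.6394 rad → d_gc = 5644.3 nmi
Rhumb line: Δψ = +1.8491, q = Δφ/Δψ = 0.7410, d_rh = R√(Δφ²+q²Δλ²) = 5800.3 nmi
Excess = 5800.3 − 5644.3 = 156.0 ≈ 156 nmi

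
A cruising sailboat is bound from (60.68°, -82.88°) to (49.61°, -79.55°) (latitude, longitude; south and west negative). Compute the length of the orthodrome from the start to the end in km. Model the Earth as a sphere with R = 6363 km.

1247 km

Haversine: a = sin²(Δφ/2)+cos φ₁ cos φ₂ sin²(Δλ/2) = 0.00957;  σ = 2·atan2(√a,√(1−a))
σ = 11.229° → d = Rσ = 6363·0.19598 = 1247 km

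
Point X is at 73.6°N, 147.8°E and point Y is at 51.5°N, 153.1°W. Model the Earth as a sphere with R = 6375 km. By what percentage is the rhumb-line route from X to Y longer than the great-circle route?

Great circle: σ = 0.5716 rad → d_gc = Rσ = 3644.1 km
Rhumb: Δφ = -0.3857, Δλ = +1.0315, Δψ = -0.8852, q = Δφ/Δψ = 0.4358 → d_rh = R√(Δφ²+q²Δλ²) = 3775.9 km
Excess = (3775.9 − 3644.1) / 3644.1 = 131.8 / 3644.1 = 3.62% ≈ 3.6%

3.6%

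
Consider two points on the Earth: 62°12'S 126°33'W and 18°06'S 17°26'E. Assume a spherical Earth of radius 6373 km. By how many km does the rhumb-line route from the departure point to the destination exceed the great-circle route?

Great circle: cos σ = sin φ₁ sin φ₂ + cos φ₁ cos φ₂ cos Δλ,  σ = 1.6546 rad → d_gc = 10545.0 km
Rhumb line: Δψ = +1.0752, q = Δφ/Δψ = 0.7159, d_rh = R√(Δφ²+q²Δλ²) = 12470.4 km
Excess = 12470.4 − 10545.0 = 1925.4 ≈ 1925 km

1925 km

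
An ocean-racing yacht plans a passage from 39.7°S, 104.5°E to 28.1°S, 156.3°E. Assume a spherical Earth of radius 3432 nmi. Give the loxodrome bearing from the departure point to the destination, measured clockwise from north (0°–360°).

Meridional parts: M(φ₁)=-0.7561, M(φ₂)=-0.5114 → ΔM = +0.2447;  Δλ = +0.9041 rad
tan C = Δλ / ΔM = +3.6944 → C = 74.85°

74.9°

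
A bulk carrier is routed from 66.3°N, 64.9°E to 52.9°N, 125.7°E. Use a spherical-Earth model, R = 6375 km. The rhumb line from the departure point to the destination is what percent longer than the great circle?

3.7%

Great circle: σ = 0.5575 rad → d_gc = Rσ = 3553.8 km
Rhumb: Δφ = -0.2339, Δλ = +1.0612, Δψ = -0.4696, q = Δφ/Δψ = 0.4981 → d_rh = R√(Δφ²+q²Δλ²) = 3684.5 km
Excess = (3684.5 − 3553.8) / 3553.8 = 130.7 / 3553.8 = 3.68% ≈ 3.7%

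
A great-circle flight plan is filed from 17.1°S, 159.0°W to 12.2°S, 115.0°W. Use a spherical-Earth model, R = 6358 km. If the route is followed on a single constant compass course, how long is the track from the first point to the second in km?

4753 km

Δψ = ln[tan(π/4+φ₂/2)/tan(π/4+φ₁/2)] = +0.0884;  Δφ = +0.0855 rad,  Δλ = +0.7679 rad
q = Δφ/Δψ = 0.9672
d = R·√(Δφ² + q²Δλ²) = 6358·0.74763 = 4753 km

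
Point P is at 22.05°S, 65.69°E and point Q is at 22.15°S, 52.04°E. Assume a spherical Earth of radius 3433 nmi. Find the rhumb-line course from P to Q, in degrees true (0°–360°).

Meridional parts: M(φ₁)=-0.3947, M(φ₂)=-0.3966 → ΔM = -0.0019;  Δλ = -0.2382 rad
tan C = Δλ / ΔM = +126.4711 → C = 269.55°

269.5°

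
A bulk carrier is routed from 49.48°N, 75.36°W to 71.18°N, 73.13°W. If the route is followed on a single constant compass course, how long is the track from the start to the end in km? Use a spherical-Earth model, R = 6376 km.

Rhumb course C = atan2(Δλ, Δψ) with Δψ = ln[tan(π/4+φ₂/2)/tan(π/4+φ₁/2)] = +0.8008, Δλ = +0.0389 → C = 2.78°
d = R·|Δφ| / |cos C| = 6376·0.37874 / 0.99882 = 2418 km

2418 km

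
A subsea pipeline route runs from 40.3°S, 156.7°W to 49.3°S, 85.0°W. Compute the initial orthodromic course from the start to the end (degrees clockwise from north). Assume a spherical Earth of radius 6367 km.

θ = atan2( sin Δλ·cos φ₂ ,  cos φ₁ sin φ₂ − sin φ₁ cos φ₂ cos Δλ )
  = atan2(+0.6191, -0.4458) = 125.75°

125.8°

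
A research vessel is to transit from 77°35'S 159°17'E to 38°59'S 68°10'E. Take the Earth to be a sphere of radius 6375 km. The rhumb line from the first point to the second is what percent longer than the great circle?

Great circle: σ = 0.9133 rad → d_gc = Rσ = 5822.4 km
Rhumb: Δφ = +0.6737, Δλ = -1.5903, Δψ = +1.4785, q = Δφ/Δψ = 0.4557 → d_rh = R√(Δφ²+q²Δλ²) = 6307.6 km
Excess = (6307.6 − 5822.4) / 5822.4 = 485.2 / 5822.4 = 8.33% ≈ 8.3%

8.3%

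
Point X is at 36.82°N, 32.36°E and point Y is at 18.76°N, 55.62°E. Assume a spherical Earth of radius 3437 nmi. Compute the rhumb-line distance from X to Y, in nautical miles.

Rhumb course C = atan2(Δλ, Δψ) with Δψ = ln[tan(π/4+φ₂/2)/tan(π/4+φ₁/2)] = -0.3586, Δλ = +0.4060 → C = 131.46°
d = R·|Δφ| / |cos C| = 3437·0.31521 / 0.66206 = 1636 nmi

1636 nmi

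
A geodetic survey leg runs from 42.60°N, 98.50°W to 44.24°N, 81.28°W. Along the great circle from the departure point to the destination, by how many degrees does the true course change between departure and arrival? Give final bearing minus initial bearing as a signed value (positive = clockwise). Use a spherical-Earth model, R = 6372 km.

+11.9°

Initial bearing θ₁ = atan2(sin Δλ cos φ₂, cos φ₁ sin φ₂ − sin φ₁ cos φ₂ cos Δλ) = 76.64°
Final bearing θ₂ = (initial bearing from the destination back to the start) + 180° = 88.53°
Δθ = θ₂ − θ₁ = +11.9°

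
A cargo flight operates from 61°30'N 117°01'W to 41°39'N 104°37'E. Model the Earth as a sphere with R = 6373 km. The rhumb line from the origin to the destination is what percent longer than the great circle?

Great circle: σ = 1.2476 rad → d_gc = Rσ = 7951.2 km
Rhumb: Δφ = -0.3464, Δλ = -2.4150, Δψ = -0.5696, q = Δφ/Δψ = 0.6083 → d_rh = R√(Δφ²+q²Δλ²) = 9618.2 km
Excess = (9618.2 − 7951.2) / 7951.2 = 1667.0 / 7951.2 = 20.97% ≈ 21.0%

21.0%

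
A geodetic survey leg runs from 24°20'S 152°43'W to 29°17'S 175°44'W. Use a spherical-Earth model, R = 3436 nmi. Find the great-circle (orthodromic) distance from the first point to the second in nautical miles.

Haversine: a = sin²(Δφ/2)+cos φ₁ cos φ₂ sin²(Δλ/2) = 0.03350;  σ = 2·atan2(√a,√(1−a))
σ = 21.092° → d = Rσ = 3436·0.36813 = 1265 nmi

1265 nmi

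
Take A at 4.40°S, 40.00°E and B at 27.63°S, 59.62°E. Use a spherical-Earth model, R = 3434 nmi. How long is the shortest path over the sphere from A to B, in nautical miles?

1787 nmi

cos σ = sin φ₁ sin φ₂ + cos φ₁ cos φ₂ cos Δλ
      = sin(-4.40°)sin(-27.63°) + cos(-4.40°)cos(-27.63°)cos(19.62°) = 0.8676
σ = 29.814° → d = Rσ = 3434·0.52036 = 1787 nmi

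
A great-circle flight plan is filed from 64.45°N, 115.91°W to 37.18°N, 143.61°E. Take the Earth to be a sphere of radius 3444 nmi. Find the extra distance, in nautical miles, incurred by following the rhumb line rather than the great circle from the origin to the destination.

341 nmi

Great circle: cos σ = sin φ₁ sin φ₂ + cos φ₁ cos φ₂ cos Δλ,  σ = 1.0670 rad → d_gc = 3674.9 nmi
Rhumb line: Δψ = -0.7840, q = Δφ/Δψ = 0.6070, d_rh = R√(Δφ²+q²Δλ²) = 4016.2 nmi
Excess = 4016.2 − 3674.9 = 341.3 ≈ 341 nmi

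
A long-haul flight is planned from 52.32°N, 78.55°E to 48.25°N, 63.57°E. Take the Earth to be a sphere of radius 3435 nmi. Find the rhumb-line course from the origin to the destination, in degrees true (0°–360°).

Δψ = ln[tan(π/4+φ₂/2)/tan(π/4+φ₁/2)] = -0.1113
Δλ = -0.2615 rad (taken the short way round)
course = atan2(Δλ, Δψ) = 246.95°

246.9°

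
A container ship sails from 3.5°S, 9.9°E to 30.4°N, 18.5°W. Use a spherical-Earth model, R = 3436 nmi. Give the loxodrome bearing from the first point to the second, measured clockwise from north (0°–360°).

Meridional parts: M(φ₁)=-0.0611, M(φ₂)=+0.5574 → ΔM = +0.6185;  Δλ = -0.4957 rad
tan C = Δλ / ΔM = -0.8014 → C = 321.29°

321.3°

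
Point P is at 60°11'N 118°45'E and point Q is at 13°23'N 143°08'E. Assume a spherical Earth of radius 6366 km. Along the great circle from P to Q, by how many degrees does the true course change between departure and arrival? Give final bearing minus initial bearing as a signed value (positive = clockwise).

Initial bearing θ₁ = atan2(sin Δλ cos φ₂, cos φ₁ sin φ₂ − sin φ₁ cos φ₂ cos Δλ) = 148.43°
Final bearing θ₂ = (initial bearing from the destination back to the start) + 180° = 164.48°
Δθ = θ₂ − θ₁ = +16.0°

+16.0°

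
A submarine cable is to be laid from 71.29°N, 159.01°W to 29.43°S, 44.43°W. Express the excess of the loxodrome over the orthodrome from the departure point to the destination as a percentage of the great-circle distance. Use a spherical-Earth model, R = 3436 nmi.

5.5%

Great circle: σ = 2.1915 rad → d_gc = Rσ = 7530.0 nmi
Rhumb: Δφ = -1.7579, Δλ = +1.9998, Δψ = -2.3412, q = Δφ/Δψ = 0.7508 → d_rh = R√(Δφ²+q²Δλ²) = 7943.6 nmi
Excess = (7943.6 − 7530.0) / 7530.0 = 413.6 / 7530.0 = 5.49% ≈ 5.5%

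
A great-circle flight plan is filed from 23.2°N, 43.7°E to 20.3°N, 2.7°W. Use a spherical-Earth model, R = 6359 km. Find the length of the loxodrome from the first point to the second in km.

4793 km

Rhumb course C = atan2(Δλ, Δψ) with Δψ = ln[tan(π/4+φ₂/2)/tan(π/4+φ₁/2)] = -0.0545, Δλ = -0.8098 → C = 266.15°
d = R·|Δφ| / |cos C| = 6359·0.05061 / 0.06715 = 4793 km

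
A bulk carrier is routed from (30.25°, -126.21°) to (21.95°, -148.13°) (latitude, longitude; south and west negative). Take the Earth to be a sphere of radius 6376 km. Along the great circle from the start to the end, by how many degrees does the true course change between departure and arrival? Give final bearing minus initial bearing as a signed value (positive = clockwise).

-9.8°

Initial bearing θ₁ = atan2(sin Δλ cos φ₂, cos φ₁ sin φ₂ − sin φ₁ cos φ₂ cos Δλ) = 252.29°
Final bearing θ₂ = (initial bearing from the destination back to the start) + 180° = 242.52°
Δθ = θ₂ − θ₁ = -9.8°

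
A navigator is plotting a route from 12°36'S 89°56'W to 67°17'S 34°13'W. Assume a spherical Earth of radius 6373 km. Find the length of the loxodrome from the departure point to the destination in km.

Rhumb course C = atan2(Δλ, Δψ) with Δψ = ln[tan(π/4+φ₂/2)/tan(π/4+φ₁/2)] = -1.3833, Δλ = +0.9724 → C = 144.89°
d = R·|Δφ| / |cos C| = 6373·0.95440 / 0.81809 = 7435 km

7435 km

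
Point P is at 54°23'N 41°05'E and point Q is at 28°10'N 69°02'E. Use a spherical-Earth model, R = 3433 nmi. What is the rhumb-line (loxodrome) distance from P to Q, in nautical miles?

1995 nmi

Δψ = ln[tan(π/4+φ₂/2)/tan(π/4+φ₁/2)] = -0.6229;  Δφ = -0.4576 rad,  Δλ = +0.4878 rad
q = Δφ/Δψ = 0.7345
d = R·√(Δφ² + q²Δλ²) = 3433·0.58118 = 1995 nmi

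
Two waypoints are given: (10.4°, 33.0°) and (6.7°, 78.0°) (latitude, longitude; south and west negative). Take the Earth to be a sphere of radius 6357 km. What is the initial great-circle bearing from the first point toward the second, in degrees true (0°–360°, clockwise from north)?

θ = atan2( sin Δλ·cos φ₂ ,  cos φ₁ sin φ₂ − sin φ₁ cos φ₂ cos Δλ )
  = atan2(+0.7023, -0.0120) = 90.98°

91.0°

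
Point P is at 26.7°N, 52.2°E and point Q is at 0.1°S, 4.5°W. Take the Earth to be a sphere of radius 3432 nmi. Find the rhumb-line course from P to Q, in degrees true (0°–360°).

243.9°

Meridional parts: M(φ₁)=+0.4838, M(φ₂)=-0.0017 → ΔM = -0.4856;  Δλ = -0.9896 rad
tan C = Δλ / ΔM = +2.0379 → C = 243.86°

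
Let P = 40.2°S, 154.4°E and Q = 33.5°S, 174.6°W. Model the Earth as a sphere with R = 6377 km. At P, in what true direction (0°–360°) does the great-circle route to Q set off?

84.7°

N = sin Δλ·cos φ₂ = +0.4295;  D = cos φ₁ sin φ₂ − sin φ₁ cos φ₂ cos Δλ = +0.0398
initial course = atan2(N, D) = 84.71°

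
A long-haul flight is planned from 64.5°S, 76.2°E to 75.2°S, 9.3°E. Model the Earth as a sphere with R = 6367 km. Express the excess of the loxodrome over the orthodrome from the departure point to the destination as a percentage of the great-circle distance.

Great circle: σ = 0.4133 rad → d_gc = Rσ = 2631.7 km
Rhumb: Δφ = -0.1868, Δλ = -1.1676, Δψ = -0.5552, q = Δφ/Δψ = 0.3364 → d_rh = R√(Δφ²+q²Δλ²) = 2769.1 km
Excess = (2769.1 − 2631.7) / 2631.7 = 137.4 / 2631.7 = 5.22% ≈ 5.2%

5.2%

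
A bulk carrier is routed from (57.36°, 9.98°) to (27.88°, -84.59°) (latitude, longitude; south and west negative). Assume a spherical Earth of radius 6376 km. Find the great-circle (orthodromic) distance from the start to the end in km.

7696 km

Haversine: a = sin²(Δφ/2)+cos φ₁ cos φ₂ sin²(Δλ/2) = 0.32211;  σ = 2·atan2(√a,√(1−a))
σ = 69.158° → d = Rσ = 6376·1.20704 = 7696 km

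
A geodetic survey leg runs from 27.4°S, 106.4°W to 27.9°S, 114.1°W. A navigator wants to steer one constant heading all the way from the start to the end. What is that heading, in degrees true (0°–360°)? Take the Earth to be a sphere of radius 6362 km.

265.8°

Δψ = ln[tan(π/4+φ₂/2)/tan(π/4+φ₁/2)] = -0.0099
Δλ = -0.1344 rad (taken the short way round)
course = atan2(Δλ, Δψ) = 265.81°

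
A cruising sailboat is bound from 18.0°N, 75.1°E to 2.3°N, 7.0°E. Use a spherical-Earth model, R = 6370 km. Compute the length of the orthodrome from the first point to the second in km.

cos σ = sin φ₁ sin φ₂ + cos φ₁ cos φ₂ cos Δλ
      = sin(18.00°)sin(2.30°) + cos(18.00°)cos(2.30°)cos(-68.10°) = 0.3668
σ = 68.479° → d = Rσ = 6370·1.19518 = 7613 km

7613 km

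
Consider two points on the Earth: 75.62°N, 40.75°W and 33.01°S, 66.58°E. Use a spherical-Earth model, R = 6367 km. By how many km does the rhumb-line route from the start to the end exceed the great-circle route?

Great circle: cos σ = sin φ₁ sin φ₂ + cos φ₁ cos φ₂ cos Δλ,  σ = 2.2015 rad → d_gc = 14017.3 km
Rhumb line: Δψ = -2.6812, q = Δφ/Δψ = 0.7071, d_rh = R√(Δφ²+q²Δλ²) = 14725.9 km
Excess = 14725.9 − 14017.3 = 708.6 ≈ 709 km

709 km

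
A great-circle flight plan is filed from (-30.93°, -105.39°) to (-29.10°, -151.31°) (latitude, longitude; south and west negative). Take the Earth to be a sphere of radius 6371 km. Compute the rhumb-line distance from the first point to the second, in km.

4426 km

Δψ = ln[tan(π/4+φ₂/2)/tan(π/4+φ₁/2)] = +0.0369;  Δφ = +0.0319 rad,  Δλ = -0.8015 rad
q = Δφ/Δψ = 0.8658
d = R·√(Δφ² + q²Δλ²) = 6371·0.69466 = 4426 km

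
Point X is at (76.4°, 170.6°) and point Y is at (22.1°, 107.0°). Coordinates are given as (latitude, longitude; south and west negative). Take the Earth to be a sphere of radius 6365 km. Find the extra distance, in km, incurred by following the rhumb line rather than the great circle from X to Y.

229 km

Great circle: cos σ = sin φ₁ sin φ₂ + cos φ₁ cos φ₂ cos Δλ,  σ = 1.0899 rad → d_gc = 6937.4 km
Rhumb line: Δψ = -1.7309, q = Δφ/Δψ = 0.5475, d_rh = R√(Δφ²+q²Δλ²) = 7166.0 km
Excess = 7166.0 − 6937.4 = 228.6 ≈ 229 km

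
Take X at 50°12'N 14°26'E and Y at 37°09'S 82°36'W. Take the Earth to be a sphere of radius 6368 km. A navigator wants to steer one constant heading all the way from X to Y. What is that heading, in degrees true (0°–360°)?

224.6°

Δψ = ln[tan(π/4+φ₂/2)/tan(π/4+φ₁/2)] = -1.7154
Δλ = -1.6936 rad (taken the short way round)
course = atan2(Δλ, Δψ) = 224.63°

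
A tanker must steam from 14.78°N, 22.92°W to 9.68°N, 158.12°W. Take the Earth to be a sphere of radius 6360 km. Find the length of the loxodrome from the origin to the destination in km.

Δψ = ln[tan(π/4+φ₂/2)/tan(π/4+φ₁/2)] = -0.0911;  Δφ = -0.0890 rad,  Δλ = -2.3597 rad
q = Δφ/Δψ = 0.9770
d = R·√(Δφ² + q²Δλ²) = 6360·2.30702 = 14673 km

14673 km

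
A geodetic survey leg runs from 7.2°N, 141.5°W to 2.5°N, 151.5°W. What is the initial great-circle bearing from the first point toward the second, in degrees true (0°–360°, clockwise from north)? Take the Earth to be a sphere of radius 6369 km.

245.2°

N = sin Δλ·cos φ₂ = -0.1735;  D = cos φ₁ sin φ₂ − sin φ₁ cos φ₂ cos Δλ = -0.0800
initial course = atan2(N, D) = 245.23°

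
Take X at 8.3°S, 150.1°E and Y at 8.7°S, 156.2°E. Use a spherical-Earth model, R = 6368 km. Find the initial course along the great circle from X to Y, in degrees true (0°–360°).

θ = atan2( sin Δλ·cos φ₂ ,  cos φ₁ sin φ₂ − sin φ₁ cos φ₂ cos Δλ )
  = atan2(+0.1050, -0.0078) = 94.24°

94.2°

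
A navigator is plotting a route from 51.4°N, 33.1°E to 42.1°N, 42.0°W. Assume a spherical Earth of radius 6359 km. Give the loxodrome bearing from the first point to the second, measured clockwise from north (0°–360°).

259.7°

Meridional parts: M(φ₁)=+1.0493, M(φ₂)=+0.8115 → ΔM = -0.2377;  Δλ = -1.3107 rad
tan C = Δλ / ΔM = +5.5132 → C = 259.72°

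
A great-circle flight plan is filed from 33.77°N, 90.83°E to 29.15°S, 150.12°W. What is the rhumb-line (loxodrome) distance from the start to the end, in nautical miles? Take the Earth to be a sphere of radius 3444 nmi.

7763 nmi

Δψ = ln[tan(π/4+φ₂/2)/tan(π/4+φ₁/2)] = -1.1591;  Δφ = -1.0982 rad,  Δλ = +2.0778 rad
q = Δφ/Δψ = 0.9474
d = R·√(Δφ² + q²Δλ²) = 3444·2.25421 = 7763 nmi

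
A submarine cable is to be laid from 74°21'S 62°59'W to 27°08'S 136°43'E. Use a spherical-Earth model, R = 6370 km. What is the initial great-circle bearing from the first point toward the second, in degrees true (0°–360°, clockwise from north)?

197.9°

N = sin Δλ·cos φ₂ = -0.3000;  D = cos φ₁ sin φ₂ − sin φ₁ cos φ₂ cos Δλ = -0.9298
initial course = atan2(N, D) = 197.88°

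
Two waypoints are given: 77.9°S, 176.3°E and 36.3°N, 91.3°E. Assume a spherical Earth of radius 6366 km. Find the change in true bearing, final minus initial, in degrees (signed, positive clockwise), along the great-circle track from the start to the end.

+61.8°

Initial bearing θ₁ = atan2(sin Δλ cos φ₂, cos φ₁ sin φ₂ − sin φ₁ cos φ₂ cos Δλ) = 283.50°
Final bearing θ₂ = (initial bearing from the destination back to the start) + 180° = 345.35°
Δθ = θ₂ − θ₁ = +61.8°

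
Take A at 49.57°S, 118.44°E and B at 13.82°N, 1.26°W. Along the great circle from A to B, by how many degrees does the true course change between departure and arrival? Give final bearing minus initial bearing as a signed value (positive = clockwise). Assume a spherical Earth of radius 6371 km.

Initial bearing θ₁ = atan2(sin Δλ cos φ₂, cos φ₁ sin φ₂ − sin φ₁ cos φ₂ cos Δλ) = 255.94°
Final bearing θ₂ = (initial bearing from the destination back to the start) + 180° = 319.62°
Δθ = θ₂ − θ₁ = +63.7°

+63.7°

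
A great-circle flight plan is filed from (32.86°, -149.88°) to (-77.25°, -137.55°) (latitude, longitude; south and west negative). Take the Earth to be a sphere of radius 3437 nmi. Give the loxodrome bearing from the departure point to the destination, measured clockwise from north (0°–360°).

175.6°

Meridional parts: M(φ₁)=+0.6078, M(φ₂)=-2.1917 → ΔM = -2.7995;  Δλ = +0.2152 rad
tan C = Δλ / ΔM = -0.0769 → C = 175.60°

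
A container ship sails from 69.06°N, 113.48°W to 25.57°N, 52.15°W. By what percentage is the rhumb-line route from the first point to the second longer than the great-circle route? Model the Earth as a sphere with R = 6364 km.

Great circle: σ = 0.9791 rad → d_gc = Rσ = 6230.9 km
Rhumb: Δφ = -0.7590, Δλ = +1.0704, Δψ = -1.2266, q = Δφ/Δψ = 0.6188 → d_rh = R√(Δφ²+q²Δλ²) = 6411.2 km
Excess = (6411.2 − 6230.9) / 6230.9 = 180.3 / 6230.9 = 2.89% ≈ 2.9%

2.9%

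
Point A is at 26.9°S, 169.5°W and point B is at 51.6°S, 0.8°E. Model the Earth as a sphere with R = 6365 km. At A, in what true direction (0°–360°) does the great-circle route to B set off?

θ = atan2( sin Δλ·cos φ₂ ,  cos φ₁ sin φ₂ − sin φ₁ cos φ₂ cos Δλ )
  = atan2(+0.1047, -0.9759) = 173.88°

173.9°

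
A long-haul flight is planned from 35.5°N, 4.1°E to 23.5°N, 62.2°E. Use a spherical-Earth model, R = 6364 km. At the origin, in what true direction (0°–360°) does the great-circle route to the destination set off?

86.8°

θ = atan2( sin Δλ·cos φ₂ ,  cos φ₁ sin φ₂ − sin φ₁ cos φ₂ cos Δλ )
  = atan2(+0.7786, +0.0432) = 86.82°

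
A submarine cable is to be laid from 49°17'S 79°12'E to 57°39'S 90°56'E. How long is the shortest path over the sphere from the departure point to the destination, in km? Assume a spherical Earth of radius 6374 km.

1209 km

Haversine: a = sin²(Δφ/2)+cos φ₁ cos φ₂ sin²(Δλ/2) = 0.00897;  σ = 2·atan2(√a,√(1−a))
σ = 10.868° → d = Rσ = 6374·0.18969 = 1209 km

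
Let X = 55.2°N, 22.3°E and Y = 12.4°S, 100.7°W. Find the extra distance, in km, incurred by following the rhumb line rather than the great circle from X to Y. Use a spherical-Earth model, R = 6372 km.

Great circle: cos σ = sin φ₁ sin φ₂ + cos φ₁ cos φ₂ cos Δλ,  σ = 2.0714 rad → d_gc = 13198.6 km
Rhumb line: Δψ = -1.3785, q = Δφ/Δψ = 0.8559, d_rh = R√(Δφ²+q²Δλ²) = 13914.0 km
Excess = 13914.0 − 13198.6 = 715.4 ≈ 715 km

715 km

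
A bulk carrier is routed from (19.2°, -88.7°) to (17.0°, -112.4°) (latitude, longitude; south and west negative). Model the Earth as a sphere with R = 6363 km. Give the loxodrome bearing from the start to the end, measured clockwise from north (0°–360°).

264.4°

Meridional parts: M(φ₁)=+0.3416, M(φ₂)=+0.3012 → ΔM = -0.0404;  Δλ = -0.4136 rad
tan C = Δλ / ΔM = +10.2389 → C = 264.42°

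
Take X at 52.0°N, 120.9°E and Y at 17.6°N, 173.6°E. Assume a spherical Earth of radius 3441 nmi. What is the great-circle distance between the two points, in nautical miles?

3217 nmi

cos σ = sin φ₁ sin φ₂ + cos φ₁ cos φ₂ cos Δλ
      = sin(52.00°)sin(17.60°) + cos(52.00°)cos(17.60°)cos(52.70°) = 0.5939
σ = 53.566° → d = Rσ = 3441·0.93491 = 3217 nmi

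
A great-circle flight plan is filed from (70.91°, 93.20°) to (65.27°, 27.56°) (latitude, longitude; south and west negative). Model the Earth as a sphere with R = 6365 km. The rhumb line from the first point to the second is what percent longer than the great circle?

Great circle: σ = 0.4159 rad → d_gc = Rσ = 2646.9 km
Rhumb: Δφ = -0.0984, Δλ = -1.1456, Δψ = -0.2652, q = Δφ/Δψ = 0.3711 → d_rh = R√(Δφ²+q²Δλ²) = 2777.8 km
Excess = (2777.8 − 2646.9) / 2646.9 = 130.9 / 2646.9 = 4.945% ≈ 4.9%

4.9%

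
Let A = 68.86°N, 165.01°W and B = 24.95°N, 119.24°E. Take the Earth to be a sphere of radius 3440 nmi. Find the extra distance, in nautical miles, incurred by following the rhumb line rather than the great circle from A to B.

Great circle: cos σ = sin φ₁ sin φ₂ + cos φ₁ cos φ₂ cos Δλ,  σ = 1.0770 rad → d_gc = 3705.0 nmi
Rhumb line: Δψ = -1.2289, q = Δφ/Δψ = 0.6236, d_rh = R√(Δφ²+q²Δλ²) = 3872.3 nmi
Excess = 3872.3 − 3705.0 = 167.3 ≈ 167 nmi

167 nmi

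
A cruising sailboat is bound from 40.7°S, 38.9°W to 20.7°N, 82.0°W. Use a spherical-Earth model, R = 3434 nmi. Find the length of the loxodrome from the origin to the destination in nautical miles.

4399 nmi

Δψ = ln[tan(π/4+φ₂/2)/tan(π/4+φ₁/2)] = +1.1484;  Δφ = +1.0716 rad,  Δλ = -0.7522 rad
q = Δφ/Δψ = 0.9332
d = R·√(Δφ² + q²Δλ²) = 3434·1.28108 = 4399 nmi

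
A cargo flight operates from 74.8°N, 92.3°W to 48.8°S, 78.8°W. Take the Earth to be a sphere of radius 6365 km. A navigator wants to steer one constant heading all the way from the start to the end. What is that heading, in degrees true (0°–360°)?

Δψ = ln[tan(π/4+φ₂/2)/tan(π/4+φ₁/2)] = -2.9927
Δλ = +0.2356 rad (taken the short way round)
course = atan2(Δλ, Δψ) = 175.50°

175.5°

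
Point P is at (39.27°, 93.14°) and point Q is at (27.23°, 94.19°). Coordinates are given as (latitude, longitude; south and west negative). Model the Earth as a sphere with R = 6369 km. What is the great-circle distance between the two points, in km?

cos σ = sin φ₁ sin φ₂ + cos φ₁ cos φ₂ cos Δλ
      = sin(39.27°)sin(27.23°) + cos(39.27°)cos(27.23°)cos(1.05°) = 0.9779
σ = 12.072° → d = Rσ = 6369·0.21069 = 1342 km

1342 km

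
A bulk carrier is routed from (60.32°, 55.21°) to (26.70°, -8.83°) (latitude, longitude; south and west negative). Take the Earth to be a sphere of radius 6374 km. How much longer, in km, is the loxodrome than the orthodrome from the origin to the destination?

168 km

Great circle: cos σ = sin φ₁ sin φ₂ + cos φ₁ cos φ₂ cos Δλ,  σ = 0.9471 rad → d_gc = 6037.1 km
Rhumb line: Δψ = -0.8443, q = Δφ/Δψ = 0.6950, d_rh = R√(Δφ²+q²Δλ²) = 6205.0 km
Excess = 6205.0 − 6037.1 = 167.9 ≈ 168 km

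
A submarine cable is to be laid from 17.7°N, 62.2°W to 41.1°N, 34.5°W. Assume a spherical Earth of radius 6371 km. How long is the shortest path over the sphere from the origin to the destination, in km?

3707 km

cos σ = sin φ₁ sin φ₂ + cos φ₁ cos φ₂ cos Δλ
      = sin(17.70°)sin(41.10°) + cos(17.70°)cos(41.10°)cos(27.70°) = 0.8355
σ = 33.334° → d = Rσ = 6371·0.58179 = 3707 km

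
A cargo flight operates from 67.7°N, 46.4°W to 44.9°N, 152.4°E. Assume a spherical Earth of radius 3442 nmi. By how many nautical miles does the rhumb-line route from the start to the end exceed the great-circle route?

1355 nmi

Great circle: cos σ = sin φ₁ sin φ₂ + cos φ₁ cos φ₂ cos Δλ,  σ = 1.1608 rad → d_gc = 3995.36 nmi
Rhumb line: Δψ = -0.7451, q = Δφ/Δψ = 0.5340, d_rh = R√(Δφ²+q²Δλ²) = 5349.91 nmi
Excess = 5349.91 − 3995.36 = 1354.55 ≈ 1355 nmi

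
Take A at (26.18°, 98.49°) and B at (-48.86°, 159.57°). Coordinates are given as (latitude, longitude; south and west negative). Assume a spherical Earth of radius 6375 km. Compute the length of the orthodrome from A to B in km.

cos σ = sin φ₁ sin φ₂ + cos φ₁ cos φ₂ cos Δλ
      = sin(26.18°)sin(-48.86°) + cos(26.18°)cos(-48.86°)cos(61.08°) = -0.0467
σ = 92.680° → d = Rσ = 6375·1.61756 = 10312 km

10312 km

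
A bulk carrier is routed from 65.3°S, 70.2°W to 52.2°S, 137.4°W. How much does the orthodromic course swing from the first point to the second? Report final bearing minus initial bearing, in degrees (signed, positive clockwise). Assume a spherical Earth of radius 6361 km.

+59.5°

At departure: θ₁ = atan2(sin Δλ cos φ₂, cos φ₁ sin φ₂ − sin φ₁ cos φ₂ cos Δλ) = 258.55°
At arrival: θ₂ = atan2(sin Δλ cos φ₁, −cos φ₂ sin φ₁ + sin φ₂ cos φ₁ cos Δλ) = 318.07°
Δθ = θ₂ − θ₁ = +59.5°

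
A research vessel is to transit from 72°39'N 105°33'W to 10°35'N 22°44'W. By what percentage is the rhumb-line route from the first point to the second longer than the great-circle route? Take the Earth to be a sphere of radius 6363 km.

4.9%

Great circle: σ = 1.3572 rad → d_gc = Rσ = 8635.9 km
Rhumb: Δφ = -1.0833, Δλ = +1.4454, Δψ = -1.6943, q = Δφ/Δψ = 0.6394 → d_rh = R√(Δφ²+q²Δλ²) = 9060.3 km
Excess = (9060.3 − 8635.9) / 8635.9 = 424.4 / 8635.9 = 4.91% ≈ 4.9%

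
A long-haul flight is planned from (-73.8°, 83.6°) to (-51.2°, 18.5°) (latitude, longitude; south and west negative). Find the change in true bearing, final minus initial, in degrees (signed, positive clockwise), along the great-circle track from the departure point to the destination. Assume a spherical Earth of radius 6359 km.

At departure: θ₁ = atan2(sin Δλ cos φ₂, cos φ₁ sin φ₂ − sin φ₁ cos φ₂ cos Δλ) = 273.62°
At arrival: θ₂ = atan2(sin Δλ cos φ₁, −cos φ₂ sin φ₁ + sin φ₂ cos φ₁ cos Δλ) = 333.62°
Δθ = θ₂ − θ₁ = +60.0°

+60.0°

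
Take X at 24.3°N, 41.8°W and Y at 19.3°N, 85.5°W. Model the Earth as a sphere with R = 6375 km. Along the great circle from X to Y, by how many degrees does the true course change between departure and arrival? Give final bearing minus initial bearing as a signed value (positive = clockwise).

At departure: θ₁ = atan2(sin Δλ cos φ₂, cos φ₁ sin φ₂ − sin φ₁ cos φ₂ cos Δλ) = 271.80°
At arrival: θ₂ = atan2(sin Δλ cos φ₁, −cos φ₂ sin φ₁ + sin φ₂ cos φ₁ cos Δλ) = 254.84°
Δθ = θ₂ − θ₁ = -17.0°

-17.0°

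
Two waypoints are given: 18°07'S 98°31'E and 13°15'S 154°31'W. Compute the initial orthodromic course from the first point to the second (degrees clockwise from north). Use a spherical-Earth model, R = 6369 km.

108.2°

N = sin Δλ·cos φ₂ = +0.9310;  D = cos φ₁ sin φ₂ − sin φ₁ cos φ₂ cos Δλ = -0.3062
initial course = atan2(N, D) = 108.20°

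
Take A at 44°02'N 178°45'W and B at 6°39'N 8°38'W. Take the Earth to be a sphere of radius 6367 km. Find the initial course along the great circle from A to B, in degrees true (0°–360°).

N = sin Δλ·cos φ₂ = +0.1705;  D = cos φ₁ sin φ₂ − sin φ₁ cos φ₂ cos Δλ = +0.7634
initial course = atan2(N, D) = 12.59°

12.6°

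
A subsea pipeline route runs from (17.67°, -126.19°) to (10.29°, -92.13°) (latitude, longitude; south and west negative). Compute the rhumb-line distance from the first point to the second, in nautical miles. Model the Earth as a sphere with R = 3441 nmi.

2032 nmi

Rhumb course C = atan2(Δλ, Δψ) with Δψ = ln[tan(π/4+φ₂/2)/tan(π/4+φ₁/2)] = -0.1328, Δλ = +0.5945 → C = 102.60°
d = R·|Δφ| / |cos C| = 3441·0.12881 / 0.21809 = 2032 nmi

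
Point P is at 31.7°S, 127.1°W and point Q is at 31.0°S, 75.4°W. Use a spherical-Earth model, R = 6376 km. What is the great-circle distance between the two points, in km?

4866 km

cos σ = sin φ₁ sin φ₂ + cos φ₁ cos φ₂ cos Δλ
      = sin(-31.70°)sin(-31.00°) + cos(-31.70°)cos(-31.00°)cos(51.70°) = 0.7226
σ = 43.728° → d = Rσ = 6376·0.76319 = 4866 km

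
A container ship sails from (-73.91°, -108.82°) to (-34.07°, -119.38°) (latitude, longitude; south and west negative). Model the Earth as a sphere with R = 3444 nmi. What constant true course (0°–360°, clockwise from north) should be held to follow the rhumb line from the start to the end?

Meridional parts: M(φ₁)=-1.9566, M(φ₂)=-0.6331 → ΔM = +1.3234;  Δλ = -0.1843 rad
tan C = Δλ / ΔM = -0.1393 → C = 352.07°

352.1°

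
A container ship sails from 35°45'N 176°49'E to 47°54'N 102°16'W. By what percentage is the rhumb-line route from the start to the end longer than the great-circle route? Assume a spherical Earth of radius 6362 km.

Great circle: σ = 1.0247 rad → d_gc = Rσ = 6518.8 km
Rhumb: Δφ = +0.2121, Δλ = +1.4123, Δψ = +0.2860, q = Δφ/Δψ = 0.7415 → d_rh = R√(Δφ²+q²Δλ²) = 6797.8 km
Excess = (6797.8 − 6518.8) / 6518.8 = 279.0 / 6518.8 = 4.28% ≈ 4.3%

4.3%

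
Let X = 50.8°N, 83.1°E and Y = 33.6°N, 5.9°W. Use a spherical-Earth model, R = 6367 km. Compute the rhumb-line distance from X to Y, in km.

7501 km

Δψ = ln[tan(π/4+φ₂/2)/tan(π/4+φ₁/2)] = -0.4093;  Δφ = -0.3002 rad,  Δλ = -1.5533 rad
q = Δφ/Δψ = 0.7334
d = R·√(Δφ² + q²Δλ²) = 6367·1.17808 = 7501 km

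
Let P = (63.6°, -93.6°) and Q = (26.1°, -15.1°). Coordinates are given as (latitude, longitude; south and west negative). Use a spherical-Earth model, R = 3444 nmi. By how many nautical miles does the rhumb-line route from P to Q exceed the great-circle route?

170 nmi

Great circle: cos σ = sin φ₁ sin φ₂ + cos φ₁ cos φ₂ cos Δλ,  σ = 1.0773 rad → d_gc = 3710.39 nmi
Rhumb line: Δψ = -0.9779, q = Δφ/Δψ = 0.6693, d_rh = R√(Δφ²+q²Δλ²) = 3879.90 nmi
Excess = 3879.90 − 3710.39 = 169.51 ≈ 170 nmi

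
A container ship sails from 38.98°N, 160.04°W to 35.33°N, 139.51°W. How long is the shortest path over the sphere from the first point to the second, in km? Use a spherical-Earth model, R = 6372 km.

1860 km

cos σ = sin φ₁ sin φ₂ + cos φ₁ cos φ₂ cos Δλ
      = sin(38.98°)sin(35.33°) + cos(38.98°)cos(35.33°)cos(20.53°) = 0.9577
σ = 16.726° → d = Rσ = 6372·0.29192 = 1860 km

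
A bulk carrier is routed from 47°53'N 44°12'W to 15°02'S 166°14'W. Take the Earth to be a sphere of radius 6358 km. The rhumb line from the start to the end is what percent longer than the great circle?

Great circle: σ = 2.1364 rad → d_gc = Rσ = 13583.4 km
Rhumb: Δφ = -1.0981, Δλ = -2.1299, Δψ = -1.2199, q = Δφ/Δψ = 0.9002 → d_rh = R√(Δφ²+q²Δλ²) = 14047.8 km
Excess = (14047.8 − 13583.4) / 13583.4 = 464.4 / 13583.4 = 3.42% ≈ 3.4%

3.4%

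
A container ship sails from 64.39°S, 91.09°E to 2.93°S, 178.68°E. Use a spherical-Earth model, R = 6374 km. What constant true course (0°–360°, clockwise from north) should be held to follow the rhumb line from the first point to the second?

46.9°

Δψ = ln[tan(π/4+φ₂/2)/tan(π/4+φ₁/2)] = +1.4304
Δλ = +1.5287 rad (taken the short way round)
course = atan2(Δλ, Δψ) = 46.90°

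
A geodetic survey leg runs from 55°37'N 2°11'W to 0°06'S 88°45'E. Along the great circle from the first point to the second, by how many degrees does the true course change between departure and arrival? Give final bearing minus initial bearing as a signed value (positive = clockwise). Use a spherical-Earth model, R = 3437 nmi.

+56.3°

Initial bearing θ₁ = atan2(sin Δλ cos φ₂, cos φ₁ sin φ₂ − sin φ₁ cos φ₂ cos Δλ) = 89.29°
Final bearing θ₂ = (initial bearing from the destination back to the start) + 180° = 145.62°
Δθ = θ₂ − θ₁ = +56.3°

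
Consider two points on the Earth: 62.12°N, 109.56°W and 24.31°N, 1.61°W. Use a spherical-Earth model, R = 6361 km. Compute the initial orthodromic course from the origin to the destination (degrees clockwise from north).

N = sin Δλ·cos φ₂ = +0.8670;  D = cos φ₁ sin φ₂ − sin φ₁ cos φ₂ cos Δλ = +0.4408
initial course = atan2(N, D) = 63.05°

63.1°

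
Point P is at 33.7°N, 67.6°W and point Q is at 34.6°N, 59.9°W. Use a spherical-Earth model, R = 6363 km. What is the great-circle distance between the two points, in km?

cos σ = sin φ₁ sin φ₂ + cos φ₁ cos φ₂ cos Δλ
      = sin(33.70°)sin(34.60°) + cos(33.70°)cos(34.60°)cos(7.70°) = 0.9937
σ = 6.434° → d = Rσ = 6363·0.11229 = 715 km

715 km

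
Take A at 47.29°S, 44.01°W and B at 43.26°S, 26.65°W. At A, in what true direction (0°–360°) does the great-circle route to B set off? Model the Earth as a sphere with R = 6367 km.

N = sin Δλ·cos φ₂ = +0.2173;  D = cos φ₁ sin φ₂ − sin φ₁ cos φ₂ cos Δλ = +0.0459
initial course = atan2(N, D) = 78.07°

78.1°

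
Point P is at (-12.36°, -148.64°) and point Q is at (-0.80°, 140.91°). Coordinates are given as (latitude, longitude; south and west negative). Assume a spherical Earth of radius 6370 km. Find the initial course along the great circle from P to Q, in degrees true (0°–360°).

θ = atan2( sin Δλ·cos φ₂ ,  cos φ₁ sin φ₂ − sin φ₁ cos φ₂ cos Δλ )
  = atan2(-0.9423, +0.0580) = 273.52°

273.5°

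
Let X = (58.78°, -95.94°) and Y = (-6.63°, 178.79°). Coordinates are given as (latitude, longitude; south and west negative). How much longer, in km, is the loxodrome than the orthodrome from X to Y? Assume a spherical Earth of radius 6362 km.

Great circle: cos σ = sin φ₁ sin φ₂ + cos φ₁ cos φ₂ cos Δλ,  σ = 1.6271 rad → d_gc = 10351.7 km
Rhumb line: Δψ = -1.3911, q = Δφ/Δψ = 0.8207, d_rh = R√(Δφ²+q²Δλ²) = 10636.1 km
Excess = 10636.1 − 10351.7 = 284.4 ≈ 284 km

284 km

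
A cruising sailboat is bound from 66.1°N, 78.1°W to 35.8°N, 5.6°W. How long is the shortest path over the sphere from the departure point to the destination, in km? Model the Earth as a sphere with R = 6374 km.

5638 km

Haversine: a = sin²(Δφ/2)+cos φ₁ cos φ₂ sin²(Δλ/2) = 0.18319;  σ = 2·atan2(√a,√(1−a))
σ = 50.683° → d = Rσ = 6374·0.88459 = 5638 km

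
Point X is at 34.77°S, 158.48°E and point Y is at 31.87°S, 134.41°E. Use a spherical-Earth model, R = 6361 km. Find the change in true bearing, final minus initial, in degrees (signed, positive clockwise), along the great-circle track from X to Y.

Initial bearing θ₁ = atan2(sin Δλ cos φ₂, cos φ₁ sin φ₂ − sin φ₁ cos φ₂ cos Δλ) = 271.40°
Final bearing θ₂ = (initial bearing from the destination back to the start) + 180° = 284.77°
Δθ = θ₂ − θ₁ = +13.4°

+13.4°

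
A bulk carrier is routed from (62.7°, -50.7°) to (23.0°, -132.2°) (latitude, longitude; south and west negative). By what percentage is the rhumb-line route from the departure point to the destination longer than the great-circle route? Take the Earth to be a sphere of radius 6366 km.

4.7%

Great circle: σ = 1.1488 rad → d_gc = Rσ = 7313.0 km
Rhumb: Δφ = -0.6929, Δλ = -1.4224, Δψ = -1.0027, q = Δφ/Δψ = 0.6911 → d_rh = R√(Δφ²+q²Δλ²) = 7656.1 km
Excess = (7656.1 − 7313.0) / 7313.0 = 343.1 / 7313.0 = 4.69% ≈ 4.7%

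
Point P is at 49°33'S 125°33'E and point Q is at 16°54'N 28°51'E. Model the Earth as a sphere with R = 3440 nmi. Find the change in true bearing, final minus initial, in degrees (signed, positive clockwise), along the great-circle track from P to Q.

+41.4°

At departure: θ₁ = atan2(sin Δλ cos φ₂, cos φ₁ sin φ₂ − sin φ₁ cos φ₂ cos Δλ) = 276.23°
At arrival: θ₂ = atan2(sin Δλ cos φ₁, −cos φ₂ sin φ₁ + sin φ₂ cos φ₁ cos Δλ) = 317.62°
Δθ = θ₂ − θ₁ = +41.4°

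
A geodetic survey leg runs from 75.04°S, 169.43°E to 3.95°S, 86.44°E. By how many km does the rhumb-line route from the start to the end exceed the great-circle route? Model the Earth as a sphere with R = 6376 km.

445 km

Great circle: cos σ = sin φ₁ sin φ₂ + cos φ₁ cos φ₂ cos Δλ,  σ = 1.4727 rad → d_gc = 9389.7 km
Rhumb line: Δψ = +1.9613, q = Δφ/Δψ = 0.6326, d_rh = R√(Δφ²+q²Δλ²) = 9834.6 km
Excess = 9834.6 − 9389.7 = 444.9 ≈ 445 km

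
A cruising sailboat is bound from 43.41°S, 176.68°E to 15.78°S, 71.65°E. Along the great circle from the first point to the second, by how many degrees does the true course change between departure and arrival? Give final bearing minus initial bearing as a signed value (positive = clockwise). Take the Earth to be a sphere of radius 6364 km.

Initial bearing θ₁ = atan2(sin Δλ cos φ₂, cos φ₁ sin φ₂ − sin φ₁ cos φ₂ cos Δλ) = 248.34°
Final bearing θ₂ = (initial bearing from the destination back to the start) + 180° = 315.44°
Δθ = θ₂ − θ₁ = +67.1°

+67.1°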